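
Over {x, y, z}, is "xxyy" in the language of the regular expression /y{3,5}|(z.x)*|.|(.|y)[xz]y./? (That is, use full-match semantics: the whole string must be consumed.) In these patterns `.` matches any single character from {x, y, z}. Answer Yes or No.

Yes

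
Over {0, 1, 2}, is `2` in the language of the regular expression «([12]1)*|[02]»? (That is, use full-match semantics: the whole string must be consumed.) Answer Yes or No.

Yes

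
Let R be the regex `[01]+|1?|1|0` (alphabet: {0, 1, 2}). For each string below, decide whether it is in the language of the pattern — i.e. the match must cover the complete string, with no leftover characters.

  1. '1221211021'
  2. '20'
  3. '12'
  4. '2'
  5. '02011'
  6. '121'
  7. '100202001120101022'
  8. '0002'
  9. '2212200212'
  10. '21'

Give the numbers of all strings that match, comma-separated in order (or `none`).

1 → no match
2 → no match
3 → no match
4 → no match
5 → no match
6 → no match
7 → no match
8 → no match
9 → no match
10 → no match

none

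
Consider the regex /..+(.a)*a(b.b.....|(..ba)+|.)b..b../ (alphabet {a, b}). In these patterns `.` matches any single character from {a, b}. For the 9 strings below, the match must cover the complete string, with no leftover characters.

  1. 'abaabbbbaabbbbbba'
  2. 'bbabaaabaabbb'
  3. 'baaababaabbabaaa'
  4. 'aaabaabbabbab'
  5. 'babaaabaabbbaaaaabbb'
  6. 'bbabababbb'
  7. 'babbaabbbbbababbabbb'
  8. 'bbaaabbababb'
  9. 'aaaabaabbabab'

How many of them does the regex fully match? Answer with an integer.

1 → match
2 → match
3 → no match
4 → match
5 → no match
6 → no match
7 → match
8 → no match
9 → match
Total matched: 5

5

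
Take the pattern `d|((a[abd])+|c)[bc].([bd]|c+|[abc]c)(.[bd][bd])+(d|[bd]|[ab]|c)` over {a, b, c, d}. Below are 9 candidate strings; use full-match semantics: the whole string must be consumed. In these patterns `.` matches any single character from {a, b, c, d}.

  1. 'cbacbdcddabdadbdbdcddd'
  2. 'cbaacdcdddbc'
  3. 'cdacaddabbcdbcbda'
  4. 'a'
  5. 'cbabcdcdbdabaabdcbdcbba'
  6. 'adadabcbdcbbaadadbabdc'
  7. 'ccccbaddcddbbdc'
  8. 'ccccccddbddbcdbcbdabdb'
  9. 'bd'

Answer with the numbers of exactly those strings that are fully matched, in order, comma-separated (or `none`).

8

1 → no match
2 → no match
3 → no match
4 → no match
5 → no match
6 → no match
7 → no match
8 → match
9 → no match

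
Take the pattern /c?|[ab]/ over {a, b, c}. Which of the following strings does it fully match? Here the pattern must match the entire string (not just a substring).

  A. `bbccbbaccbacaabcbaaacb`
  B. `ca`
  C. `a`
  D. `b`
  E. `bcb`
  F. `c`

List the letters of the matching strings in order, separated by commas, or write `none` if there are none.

A → no match
B. `ca` → no match
C. `a` → match
D. `b` → match
E. `bcb` → no match
F. `c` → match

C, D, F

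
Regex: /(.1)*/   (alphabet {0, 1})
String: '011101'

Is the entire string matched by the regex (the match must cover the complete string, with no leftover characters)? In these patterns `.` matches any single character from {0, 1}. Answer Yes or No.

Yes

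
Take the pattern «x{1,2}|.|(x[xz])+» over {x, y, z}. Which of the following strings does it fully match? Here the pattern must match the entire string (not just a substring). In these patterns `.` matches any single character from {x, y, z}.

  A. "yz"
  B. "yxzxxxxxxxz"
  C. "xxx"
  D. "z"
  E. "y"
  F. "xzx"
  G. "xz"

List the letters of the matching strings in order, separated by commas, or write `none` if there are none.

D, E, G

A → no match
B → no match
C → no match
D → match
E → match
F → no match
G → match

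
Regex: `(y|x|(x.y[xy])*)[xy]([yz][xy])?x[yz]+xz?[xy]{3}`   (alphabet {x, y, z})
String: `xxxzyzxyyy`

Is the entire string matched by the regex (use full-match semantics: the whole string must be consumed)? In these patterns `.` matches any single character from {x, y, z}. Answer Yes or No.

Yes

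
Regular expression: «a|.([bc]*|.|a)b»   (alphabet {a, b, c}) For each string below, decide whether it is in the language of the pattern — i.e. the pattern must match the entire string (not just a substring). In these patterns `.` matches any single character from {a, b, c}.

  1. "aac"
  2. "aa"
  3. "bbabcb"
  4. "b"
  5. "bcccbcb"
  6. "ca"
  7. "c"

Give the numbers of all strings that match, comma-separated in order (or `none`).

1 → no match
2 → no match
3 → no match
4 → no match
5 → match
6 → no match
7 → no match

5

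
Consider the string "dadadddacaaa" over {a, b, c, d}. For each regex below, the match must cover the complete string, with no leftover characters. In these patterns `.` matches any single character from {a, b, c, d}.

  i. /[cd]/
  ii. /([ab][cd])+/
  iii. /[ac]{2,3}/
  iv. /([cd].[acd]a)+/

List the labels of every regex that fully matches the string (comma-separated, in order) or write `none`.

iv

i → no match
ii → no match
iii → no match
iv → match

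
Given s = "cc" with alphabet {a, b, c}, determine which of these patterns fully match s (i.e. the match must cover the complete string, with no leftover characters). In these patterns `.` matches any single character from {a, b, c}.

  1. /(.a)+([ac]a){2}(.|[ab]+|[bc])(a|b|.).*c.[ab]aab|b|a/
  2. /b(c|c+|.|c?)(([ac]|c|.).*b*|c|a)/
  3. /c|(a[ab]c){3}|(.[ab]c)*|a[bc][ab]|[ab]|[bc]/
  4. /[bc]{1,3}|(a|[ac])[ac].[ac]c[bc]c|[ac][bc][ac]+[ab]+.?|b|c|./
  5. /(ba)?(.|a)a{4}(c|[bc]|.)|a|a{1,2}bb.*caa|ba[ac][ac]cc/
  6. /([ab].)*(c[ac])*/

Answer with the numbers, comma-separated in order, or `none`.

1 → no match
2 → no match — must start with "b"
3 → no match
4 → match
5 → no match
6 → match

4, 6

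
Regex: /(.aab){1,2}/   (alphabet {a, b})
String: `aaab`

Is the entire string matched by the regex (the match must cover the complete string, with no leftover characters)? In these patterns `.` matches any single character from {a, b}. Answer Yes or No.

Yes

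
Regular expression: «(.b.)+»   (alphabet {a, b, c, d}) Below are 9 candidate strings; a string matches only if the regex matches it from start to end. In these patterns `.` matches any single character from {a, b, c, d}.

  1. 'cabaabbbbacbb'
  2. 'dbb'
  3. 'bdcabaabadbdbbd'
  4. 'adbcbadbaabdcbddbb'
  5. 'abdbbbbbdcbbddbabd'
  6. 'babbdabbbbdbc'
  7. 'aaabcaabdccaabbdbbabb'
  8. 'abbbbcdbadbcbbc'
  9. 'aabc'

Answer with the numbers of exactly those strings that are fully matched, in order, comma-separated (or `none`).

2, 8

1 → no match
2 → match
3 → no match
4 → no match
5 → no match
6 → no match
7 → no match
8 → match
9 → no match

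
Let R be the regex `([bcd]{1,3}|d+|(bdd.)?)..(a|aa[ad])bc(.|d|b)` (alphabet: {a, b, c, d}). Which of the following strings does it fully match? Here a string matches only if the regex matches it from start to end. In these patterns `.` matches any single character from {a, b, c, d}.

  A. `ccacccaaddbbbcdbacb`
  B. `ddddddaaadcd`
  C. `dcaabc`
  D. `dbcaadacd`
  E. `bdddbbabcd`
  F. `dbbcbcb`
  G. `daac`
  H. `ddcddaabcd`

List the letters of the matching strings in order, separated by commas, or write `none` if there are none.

E

A → no match
B → no match
C → no match
D → no match
E → match
F → no match
G → no match
H → no match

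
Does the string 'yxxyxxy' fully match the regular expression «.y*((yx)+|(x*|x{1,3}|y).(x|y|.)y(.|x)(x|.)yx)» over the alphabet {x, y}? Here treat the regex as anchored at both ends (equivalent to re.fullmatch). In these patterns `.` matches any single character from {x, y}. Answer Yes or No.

No

Every match must end with 'yx', but 'yxxyxxy' does not.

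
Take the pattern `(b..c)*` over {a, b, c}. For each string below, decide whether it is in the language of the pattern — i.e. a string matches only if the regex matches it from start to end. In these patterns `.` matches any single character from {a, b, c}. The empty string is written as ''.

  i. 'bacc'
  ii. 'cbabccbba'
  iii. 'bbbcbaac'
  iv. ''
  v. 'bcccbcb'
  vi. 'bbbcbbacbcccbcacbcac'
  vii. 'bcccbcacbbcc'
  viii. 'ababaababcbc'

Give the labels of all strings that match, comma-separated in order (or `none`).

i, iii, iv, vi, vii

i → match
ii → no match
iii → match
iv → match
v → no match
vi → match
vii → match
viii → no match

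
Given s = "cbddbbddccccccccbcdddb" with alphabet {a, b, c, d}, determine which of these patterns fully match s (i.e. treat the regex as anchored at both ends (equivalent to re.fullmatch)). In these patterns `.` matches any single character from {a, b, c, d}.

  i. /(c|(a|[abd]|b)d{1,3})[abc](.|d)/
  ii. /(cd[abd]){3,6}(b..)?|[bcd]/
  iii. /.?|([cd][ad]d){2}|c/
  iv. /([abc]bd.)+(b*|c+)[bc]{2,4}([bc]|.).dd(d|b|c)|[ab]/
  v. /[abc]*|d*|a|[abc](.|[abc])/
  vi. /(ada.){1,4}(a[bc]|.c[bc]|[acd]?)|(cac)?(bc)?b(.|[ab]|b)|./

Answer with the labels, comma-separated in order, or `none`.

i → no match
ii → no match
iii → no match
iv → match
v → no match
vi → no match

iv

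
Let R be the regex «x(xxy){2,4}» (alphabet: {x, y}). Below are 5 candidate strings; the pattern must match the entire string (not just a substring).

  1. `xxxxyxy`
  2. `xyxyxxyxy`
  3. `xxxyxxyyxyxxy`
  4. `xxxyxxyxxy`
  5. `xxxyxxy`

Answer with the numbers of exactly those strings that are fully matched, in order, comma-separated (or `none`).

1 → no match — must start with `xxxy`
2 → no match — must start with `xxxy`
3 → no match
4 → match
5 → match

4, 5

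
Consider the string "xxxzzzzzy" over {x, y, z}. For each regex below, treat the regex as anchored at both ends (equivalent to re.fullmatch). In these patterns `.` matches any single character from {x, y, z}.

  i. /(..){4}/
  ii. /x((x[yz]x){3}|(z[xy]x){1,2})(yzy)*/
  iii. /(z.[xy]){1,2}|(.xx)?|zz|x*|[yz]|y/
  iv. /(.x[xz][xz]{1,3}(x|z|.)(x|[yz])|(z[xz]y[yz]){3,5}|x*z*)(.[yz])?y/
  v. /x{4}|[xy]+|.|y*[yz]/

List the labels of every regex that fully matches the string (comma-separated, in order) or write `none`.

iv

i → no match
ii → no match
iii → no match
iv → match
v → no match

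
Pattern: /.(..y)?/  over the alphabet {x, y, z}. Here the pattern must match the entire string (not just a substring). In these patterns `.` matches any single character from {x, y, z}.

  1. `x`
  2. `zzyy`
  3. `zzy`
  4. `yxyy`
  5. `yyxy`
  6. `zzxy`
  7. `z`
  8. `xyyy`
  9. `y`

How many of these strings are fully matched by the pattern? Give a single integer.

1. `x` → match
2. `zzyy` → match
3. `zzy` → no match
4. `yxyy` → match
5. `yyxy` → match
6. `zzxy` → match
7. `z` → match
8. `xyyy` → match
9. `y` → match
Total matched: 8

8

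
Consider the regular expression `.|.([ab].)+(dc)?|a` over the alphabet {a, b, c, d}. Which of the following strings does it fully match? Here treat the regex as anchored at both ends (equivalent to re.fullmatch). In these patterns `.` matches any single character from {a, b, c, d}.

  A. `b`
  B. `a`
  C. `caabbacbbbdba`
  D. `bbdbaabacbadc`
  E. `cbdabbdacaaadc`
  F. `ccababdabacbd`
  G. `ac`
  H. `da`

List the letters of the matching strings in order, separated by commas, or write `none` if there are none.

A → match
B → match
C → match
D → match
E → no match
F → no match
G → no match
H → no match

A, B, C, D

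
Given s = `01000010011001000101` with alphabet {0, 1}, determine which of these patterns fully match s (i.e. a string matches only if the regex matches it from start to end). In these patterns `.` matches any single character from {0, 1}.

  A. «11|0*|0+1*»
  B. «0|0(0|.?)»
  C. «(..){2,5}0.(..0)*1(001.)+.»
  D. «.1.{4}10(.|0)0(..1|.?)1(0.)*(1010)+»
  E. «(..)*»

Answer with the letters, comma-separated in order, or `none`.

A → no match
B → no match
C → match
D → no match — must end with `1010`
E → match

C, E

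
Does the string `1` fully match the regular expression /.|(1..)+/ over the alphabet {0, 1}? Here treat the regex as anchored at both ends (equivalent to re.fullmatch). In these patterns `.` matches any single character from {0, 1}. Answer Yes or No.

Yes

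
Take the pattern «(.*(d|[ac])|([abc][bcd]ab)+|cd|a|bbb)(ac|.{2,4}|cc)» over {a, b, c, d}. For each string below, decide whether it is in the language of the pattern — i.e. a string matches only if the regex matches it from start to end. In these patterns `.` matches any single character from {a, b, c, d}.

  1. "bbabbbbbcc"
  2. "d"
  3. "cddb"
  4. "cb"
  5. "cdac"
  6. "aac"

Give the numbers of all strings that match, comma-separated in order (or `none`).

3, 5, 6

1 → no match
2 → no match
3 → match
4 → no match
5 → match
6 → match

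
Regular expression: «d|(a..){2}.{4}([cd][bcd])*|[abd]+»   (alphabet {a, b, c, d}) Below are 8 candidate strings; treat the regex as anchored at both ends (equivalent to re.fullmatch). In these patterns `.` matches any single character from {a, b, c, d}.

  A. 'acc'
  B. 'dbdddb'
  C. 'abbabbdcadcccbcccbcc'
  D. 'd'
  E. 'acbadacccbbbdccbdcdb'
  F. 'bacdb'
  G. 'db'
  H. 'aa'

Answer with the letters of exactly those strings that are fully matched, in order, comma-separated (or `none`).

B, C, D, G, H

A. 'acc' → no match
B. 'dbdddb' → match
C → match
D. 'd' → match
E → no match
F. 'bacdb' → no match
G. 'db' → match
H. 'aa' → match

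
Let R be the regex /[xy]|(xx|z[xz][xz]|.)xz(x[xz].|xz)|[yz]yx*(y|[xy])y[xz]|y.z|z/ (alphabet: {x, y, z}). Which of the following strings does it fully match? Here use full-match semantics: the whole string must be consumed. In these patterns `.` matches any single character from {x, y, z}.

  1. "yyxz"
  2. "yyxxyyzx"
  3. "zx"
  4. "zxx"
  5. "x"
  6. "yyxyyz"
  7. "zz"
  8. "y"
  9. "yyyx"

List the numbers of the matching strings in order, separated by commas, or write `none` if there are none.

5, 6, 8

1 → no match
2 → no match
3 → no match
4 → no match
5 → match
6 → match
7 → no match
8 → match
9 → no match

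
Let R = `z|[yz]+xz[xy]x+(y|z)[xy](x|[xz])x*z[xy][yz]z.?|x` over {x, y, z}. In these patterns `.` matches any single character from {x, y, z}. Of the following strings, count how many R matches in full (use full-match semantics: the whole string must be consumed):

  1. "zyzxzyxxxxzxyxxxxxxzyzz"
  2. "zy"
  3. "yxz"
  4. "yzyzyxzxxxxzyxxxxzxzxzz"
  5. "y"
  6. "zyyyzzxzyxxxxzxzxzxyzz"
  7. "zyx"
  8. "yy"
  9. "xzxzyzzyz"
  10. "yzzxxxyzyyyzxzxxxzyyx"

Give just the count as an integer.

1 → no match
2 → no match
3 → no match
4 → no match
5 → no match
6 → match
7 → no match
8 → no match
9 → no match
10 → no match
Total matched: 1

1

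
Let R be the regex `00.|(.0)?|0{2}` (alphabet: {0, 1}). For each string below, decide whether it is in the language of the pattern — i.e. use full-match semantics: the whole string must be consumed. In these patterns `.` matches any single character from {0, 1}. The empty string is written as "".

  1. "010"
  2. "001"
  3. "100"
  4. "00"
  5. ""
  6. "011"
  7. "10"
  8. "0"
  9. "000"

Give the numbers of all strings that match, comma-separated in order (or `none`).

2, 4, 5, 7, 9

1 → no match
2 → match
3 → no match
4 → match
5 → match
6 → no match
7 → match
8 → no match
9 → match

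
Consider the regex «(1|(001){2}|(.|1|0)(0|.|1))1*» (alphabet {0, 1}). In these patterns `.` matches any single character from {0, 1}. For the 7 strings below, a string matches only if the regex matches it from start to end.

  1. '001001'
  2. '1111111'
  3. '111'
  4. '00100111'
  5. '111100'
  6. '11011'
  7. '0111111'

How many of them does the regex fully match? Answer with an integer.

1 → match
2 → match
3 → match
4 → match
5 → no match
6 → no match
7 → match
Total matched: 5

5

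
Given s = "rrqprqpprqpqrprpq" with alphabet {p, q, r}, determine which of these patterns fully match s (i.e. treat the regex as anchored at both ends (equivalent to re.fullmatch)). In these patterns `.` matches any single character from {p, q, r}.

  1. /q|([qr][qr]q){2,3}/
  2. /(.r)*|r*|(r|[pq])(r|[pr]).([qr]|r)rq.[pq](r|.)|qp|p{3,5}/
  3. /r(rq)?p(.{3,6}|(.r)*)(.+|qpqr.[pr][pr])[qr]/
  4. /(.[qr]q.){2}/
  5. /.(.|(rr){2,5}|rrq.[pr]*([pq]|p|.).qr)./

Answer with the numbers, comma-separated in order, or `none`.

1 → no match
2 → no match
3 → match
4 → no match
5 → no match

3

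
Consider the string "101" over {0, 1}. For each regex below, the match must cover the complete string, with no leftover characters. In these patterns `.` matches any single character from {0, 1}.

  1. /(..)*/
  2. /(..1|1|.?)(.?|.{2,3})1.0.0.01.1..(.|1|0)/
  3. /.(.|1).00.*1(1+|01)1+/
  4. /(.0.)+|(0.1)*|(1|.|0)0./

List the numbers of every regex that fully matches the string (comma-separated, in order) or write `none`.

1 → no match
2 → no match
3 → no match
4 → match

4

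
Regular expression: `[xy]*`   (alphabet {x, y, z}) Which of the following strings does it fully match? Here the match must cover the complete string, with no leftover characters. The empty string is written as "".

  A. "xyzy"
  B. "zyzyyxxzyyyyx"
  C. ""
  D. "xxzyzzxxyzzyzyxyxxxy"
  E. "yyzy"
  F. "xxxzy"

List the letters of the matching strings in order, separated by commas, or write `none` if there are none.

C

A → no match
B → no match
C → match
D → no match
E → no match
F → no match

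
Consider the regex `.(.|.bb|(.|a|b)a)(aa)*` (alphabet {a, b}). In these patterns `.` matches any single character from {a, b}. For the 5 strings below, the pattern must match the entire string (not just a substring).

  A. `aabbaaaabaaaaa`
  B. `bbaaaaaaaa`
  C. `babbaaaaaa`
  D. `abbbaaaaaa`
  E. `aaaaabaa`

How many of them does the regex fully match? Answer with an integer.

A → no match
B → match
C → match
D → match
E → no match
Total matched: 3

3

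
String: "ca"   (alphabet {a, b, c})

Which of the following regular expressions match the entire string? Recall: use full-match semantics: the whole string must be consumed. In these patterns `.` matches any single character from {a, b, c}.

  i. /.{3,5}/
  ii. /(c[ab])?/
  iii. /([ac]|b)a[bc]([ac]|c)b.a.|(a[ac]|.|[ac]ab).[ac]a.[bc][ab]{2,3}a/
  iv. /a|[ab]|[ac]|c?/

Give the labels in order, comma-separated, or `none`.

ii

i → no match
ii → match
iii → no match
iv → no match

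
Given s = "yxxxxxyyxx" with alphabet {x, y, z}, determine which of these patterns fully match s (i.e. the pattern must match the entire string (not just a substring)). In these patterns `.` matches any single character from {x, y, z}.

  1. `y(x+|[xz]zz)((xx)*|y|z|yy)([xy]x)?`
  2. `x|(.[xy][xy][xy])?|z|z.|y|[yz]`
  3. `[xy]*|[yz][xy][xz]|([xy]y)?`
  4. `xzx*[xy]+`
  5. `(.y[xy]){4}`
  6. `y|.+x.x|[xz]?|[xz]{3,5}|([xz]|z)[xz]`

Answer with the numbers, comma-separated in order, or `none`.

1 → match
2 → no match
3 → match
4 → no match — must start with "xz"
5 → no match
6 → no match

1, 3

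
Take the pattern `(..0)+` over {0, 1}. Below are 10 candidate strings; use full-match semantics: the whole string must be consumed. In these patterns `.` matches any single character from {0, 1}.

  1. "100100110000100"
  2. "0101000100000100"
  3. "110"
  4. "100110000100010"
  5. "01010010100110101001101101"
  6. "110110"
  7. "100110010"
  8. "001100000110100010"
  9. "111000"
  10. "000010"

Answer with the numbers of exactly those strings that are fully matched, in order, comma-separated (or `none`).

1, 3, 4, 6, 7, 10

1 → match
2 → no match
3 → match
4 → match
5 → no match — must end with "0"
6 → match
7 → match
8 → no match
9 → no match
10 → match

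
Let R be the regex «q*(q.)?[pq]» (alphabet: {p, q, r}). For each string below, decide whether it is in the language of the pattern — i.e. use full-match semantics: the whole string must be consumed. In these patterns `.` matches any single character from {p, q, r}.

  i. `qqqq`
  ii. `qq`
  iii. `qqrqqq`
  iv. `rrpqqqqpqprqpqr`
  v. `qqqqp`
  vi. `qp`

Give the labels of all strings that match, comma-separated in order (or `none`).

i, ii, v, vi

i. `qqqq` → match
ii. `qq` → match
iii. `qqrqqq` → no match
iv → no match
v. `qqqqp` → match
vi. `qp` → match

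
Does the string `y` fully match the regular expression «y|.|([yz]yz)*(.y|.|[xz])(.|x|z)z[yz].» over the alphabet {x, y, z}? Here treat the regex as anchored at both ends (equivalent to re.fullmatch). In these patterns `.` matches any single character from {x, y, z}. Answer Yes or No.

Yes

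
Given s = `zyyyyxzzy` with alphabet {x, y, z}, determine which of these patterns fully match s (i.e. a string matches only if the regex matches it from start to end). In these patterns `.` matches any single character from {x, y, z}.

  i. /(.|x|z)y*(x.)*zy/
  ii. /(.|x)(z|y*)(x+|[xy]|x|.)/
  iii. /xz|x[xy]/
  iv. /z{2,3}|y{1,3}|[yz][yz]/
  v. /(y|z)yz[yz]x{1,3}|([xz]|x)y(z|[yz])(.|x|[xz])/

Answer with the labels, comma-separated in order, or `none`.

i → match
ii → no match
iii → no match
iv → no match
v → no match

i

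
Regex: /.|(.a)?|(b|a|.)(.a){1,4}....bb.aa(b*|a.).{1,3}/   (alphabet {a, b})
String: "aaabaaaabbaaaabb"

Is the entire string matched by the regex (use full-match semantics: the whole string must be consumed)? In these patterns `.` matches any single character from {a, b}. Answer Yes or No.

No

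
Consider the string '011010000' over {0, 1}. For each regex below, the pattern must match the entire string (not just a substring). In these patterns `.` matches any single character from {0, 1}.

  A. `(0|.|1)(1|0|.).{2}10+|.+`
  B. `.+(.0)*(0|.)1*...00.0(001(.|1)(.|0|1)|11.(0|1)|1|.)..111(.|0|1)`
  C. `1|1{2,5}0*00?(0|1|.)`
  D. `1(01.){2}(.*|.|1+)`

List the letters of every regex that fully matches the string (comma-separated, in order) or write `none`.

A → match
B → no match
C → no match — must start with '1'
D → no match — must start with '101'

A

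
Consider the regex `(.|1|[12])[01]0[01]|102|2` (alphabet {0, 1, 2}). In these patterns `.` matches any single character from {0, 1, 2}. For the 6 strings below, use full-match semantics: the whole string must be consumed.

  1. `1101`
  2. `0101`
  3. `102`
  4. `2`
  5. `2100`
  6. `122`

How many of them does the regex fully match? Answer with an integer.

1 → match
2 → match
3 → match
4 → match
5 → match
6 → no match
Total matched: 5

5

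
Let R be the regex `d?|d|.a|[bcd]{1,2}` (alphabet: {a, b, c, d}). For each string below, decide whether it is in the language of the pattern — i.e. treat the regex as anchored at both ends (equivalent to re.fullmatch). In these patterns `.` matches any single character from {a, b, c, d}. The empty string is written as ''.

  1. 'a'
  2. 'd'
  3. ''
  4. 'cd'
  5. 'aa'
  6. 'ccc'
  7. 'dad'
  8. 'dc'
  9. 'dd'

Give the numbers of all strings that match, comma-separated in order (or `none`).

2, 3, 4, 5, 8, 9

1 → no match
2 → match
3 → match
4 → match
5 → match
6 → no match
7 → no match
8 → match
9 → match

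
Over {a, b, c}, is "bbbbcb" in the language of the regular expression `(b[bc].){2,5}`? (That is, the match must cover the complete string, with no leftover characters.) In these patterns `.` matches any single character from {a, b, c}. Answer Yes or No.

Yes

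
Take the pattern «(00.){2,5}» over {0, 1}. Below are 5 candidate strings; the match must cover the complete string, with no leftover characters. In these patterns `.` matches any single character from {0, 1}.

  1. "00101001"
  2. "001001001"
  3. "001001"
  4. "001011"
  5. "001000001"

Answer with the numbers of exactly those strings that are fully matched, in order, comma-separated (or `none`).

2, 3, 5

1 → no match
2 → match
3 → match
4 → no match
5 → match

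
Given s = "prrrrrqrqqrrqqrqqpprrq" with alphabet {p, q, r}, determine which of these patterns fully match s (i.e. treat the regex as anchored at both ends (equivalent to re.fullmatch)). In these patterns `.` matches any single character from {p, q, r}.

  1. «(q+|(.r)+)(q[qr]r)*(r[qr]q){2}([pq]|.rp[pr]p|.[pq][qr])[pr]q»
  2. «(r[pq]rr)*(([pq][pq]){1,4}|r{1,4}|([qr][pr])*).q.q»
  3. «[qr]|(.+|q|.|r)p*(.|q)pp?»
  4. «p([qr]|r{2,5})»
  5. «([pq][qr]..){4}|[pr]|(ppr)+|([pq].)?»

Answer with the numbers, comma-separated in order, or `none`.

1

1 → match
2 → no match
3 → no match
4 → no match
5 → no match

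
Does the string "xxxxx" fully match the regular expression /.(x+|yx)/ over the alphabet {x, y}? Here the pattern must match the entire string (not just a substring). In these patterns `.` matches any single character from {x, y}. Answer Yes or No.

Yes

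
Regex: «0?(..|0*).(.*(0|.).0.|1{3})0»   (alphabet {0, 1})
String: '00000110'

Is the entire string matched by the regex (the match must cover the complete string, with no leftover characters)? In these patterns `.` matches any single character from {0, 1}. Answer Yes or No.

No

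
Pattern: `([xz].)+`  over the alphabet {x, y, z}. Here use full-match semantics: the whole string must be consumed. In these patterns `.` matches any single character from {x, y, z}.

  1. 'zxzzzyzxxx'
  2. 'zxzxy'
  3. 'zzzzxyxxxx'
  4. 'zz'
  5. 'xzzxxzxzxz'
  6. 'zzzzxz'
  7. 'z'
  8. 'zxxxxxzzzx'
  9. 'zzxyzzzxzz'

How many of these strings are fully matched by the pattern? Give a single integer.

7

1. 'zxzzzyzxxx' → match
2. 'zxzxy' → no match
3. 'zzzzxyxxxx' → match
4. 'zz' → match
5. 'xzzxxzxzxz' → match
6. 'zzzzxz' → match
7. 'z' → no match
8. 'zxxxxxzzzx' → match
9. 'zzxyzzzxzz' → match
Total matched: 7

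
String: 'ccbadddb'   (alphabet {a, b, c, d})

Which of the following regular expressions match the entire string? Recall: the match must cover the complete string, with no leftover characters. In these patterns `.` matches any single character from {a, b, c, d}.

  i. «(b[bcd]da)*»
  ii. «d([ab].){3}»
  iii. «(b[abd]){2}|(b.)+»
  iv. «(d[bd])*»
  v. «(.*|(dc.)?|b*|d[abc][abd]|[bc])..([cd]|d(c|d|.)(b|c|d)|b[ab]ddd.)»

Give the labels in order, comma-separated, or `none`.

i → no match
ii → no match — must start with 'd'
iii → no match — must start with 'b'
iv → no match
v → match

v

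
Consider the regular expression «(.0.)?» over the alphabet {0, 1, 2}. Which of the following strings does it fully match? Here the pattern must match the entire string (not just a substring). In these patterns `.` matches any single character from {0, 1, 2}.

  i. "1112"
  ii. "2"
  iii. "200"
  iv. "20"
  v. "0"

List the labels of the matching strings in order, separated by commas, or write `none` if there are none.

iii

i → no match
ii → no match
iii → match
iv → no match
v → no match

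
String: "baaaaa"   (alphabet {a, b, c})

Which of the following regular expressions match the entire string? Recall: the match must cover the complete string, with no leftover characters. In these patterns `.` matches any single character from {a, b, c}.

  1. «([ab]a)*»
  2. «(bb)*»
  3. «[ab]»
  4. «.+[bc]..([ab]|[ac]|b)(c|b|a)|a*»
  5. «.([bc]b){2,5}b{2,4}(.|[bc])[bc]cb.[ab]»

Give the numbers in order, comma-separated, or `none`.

1 → match
2 → no match
3 → no match
4 → no match
5 → no match

1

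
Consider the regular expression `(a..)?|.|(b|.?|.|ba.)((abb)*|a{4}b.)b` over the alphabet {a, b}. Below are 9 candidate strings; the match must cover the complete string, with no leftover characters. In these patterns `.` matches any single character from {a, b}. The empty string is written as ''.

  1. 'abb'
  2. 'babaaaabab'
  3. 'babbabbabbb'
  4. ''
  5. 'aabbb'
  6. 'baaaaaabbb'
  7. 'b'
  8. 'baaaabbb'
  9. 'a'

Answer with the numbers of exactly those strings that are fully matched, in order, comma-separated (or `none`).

1 → match
2 → match
3 → match
4 → match
5 → match
6 → match
7 → match
8 → match
9 → match

1, 2, 3, 4, 5, 6, 7, 8, 9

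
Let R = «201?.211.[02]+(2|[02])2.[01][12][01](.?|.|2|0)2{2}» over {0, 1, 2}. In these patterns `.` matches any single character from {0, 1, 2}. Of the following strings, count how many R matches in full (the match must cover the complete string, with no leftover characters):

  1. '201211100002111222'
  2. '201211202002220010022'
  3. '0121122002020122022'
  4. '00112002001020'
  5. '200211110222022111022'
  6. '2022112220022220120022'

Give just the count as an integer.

2

1 → no match
2 → match
3 → no match — must start with '20'
4 → no match — must start with '20'
5 → no match
6 → match
Total matched: 2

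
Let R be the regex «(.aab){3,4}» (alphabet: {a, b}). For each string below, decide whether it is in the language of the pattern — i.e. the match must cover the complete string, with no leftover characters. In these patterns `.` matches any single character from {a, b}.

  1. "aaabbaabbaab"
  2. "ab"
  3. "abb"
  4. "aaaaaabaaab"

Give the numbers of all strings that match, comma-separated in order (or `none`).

1 → match
2 → no match — must end with "aab"
3 → no match — must end with "aab"
4 → no match

1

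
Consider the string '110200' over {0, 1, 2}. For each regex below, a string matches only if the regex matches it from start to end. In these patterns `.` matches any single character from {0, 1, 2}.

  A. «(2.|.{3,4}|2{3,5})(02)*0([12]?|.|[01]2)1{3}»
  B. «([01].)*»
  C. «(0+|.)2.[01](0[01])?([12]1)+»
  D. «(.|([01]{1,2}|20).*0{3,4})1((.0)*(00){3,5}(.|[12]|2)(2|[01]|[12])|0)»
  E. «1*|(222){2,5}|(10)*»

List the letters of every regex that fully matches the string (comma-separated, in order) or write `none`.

A → no match — must end with '1'
B → match
C → no match — must end with '1'
D → no match
E → no match

B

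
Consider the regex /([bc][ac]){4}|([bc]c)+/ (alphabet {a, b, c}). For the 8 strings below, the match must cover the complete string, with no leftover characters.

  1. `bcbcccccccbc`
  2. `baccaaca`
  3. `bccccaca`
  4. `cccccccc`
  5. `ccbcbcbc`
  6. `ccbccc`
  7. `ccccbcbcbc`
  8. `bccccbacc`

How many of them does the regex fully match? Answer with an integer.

6

1 → match
2 → no match
3 → match
4 → match
5 → match
6 → match
7 → match
8 → no match
Total matched: 6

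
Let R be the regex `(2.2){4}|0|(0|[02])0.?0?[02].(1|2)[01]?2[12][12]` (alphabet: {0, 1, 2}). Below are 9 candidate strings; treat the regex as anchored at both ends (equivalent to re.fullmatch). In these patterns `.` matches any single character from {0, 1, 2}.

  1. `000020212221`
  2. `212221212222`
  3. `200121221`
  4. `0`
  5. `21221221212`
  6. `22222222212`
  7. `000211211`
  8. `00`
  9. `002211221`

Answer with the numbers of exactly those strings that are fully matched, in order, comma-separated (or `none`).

3, 4, 7, 9

1 → no match
2 → no match
3 → match
4 → match
5 → no match
6 → no match
7 → match
8 → no match
9 → match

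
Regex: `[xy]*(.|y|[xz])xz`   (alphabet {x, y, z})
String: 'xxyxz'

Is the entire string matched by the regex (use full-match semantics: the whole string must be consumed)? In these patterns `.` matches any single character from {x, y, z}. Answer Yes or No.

Yes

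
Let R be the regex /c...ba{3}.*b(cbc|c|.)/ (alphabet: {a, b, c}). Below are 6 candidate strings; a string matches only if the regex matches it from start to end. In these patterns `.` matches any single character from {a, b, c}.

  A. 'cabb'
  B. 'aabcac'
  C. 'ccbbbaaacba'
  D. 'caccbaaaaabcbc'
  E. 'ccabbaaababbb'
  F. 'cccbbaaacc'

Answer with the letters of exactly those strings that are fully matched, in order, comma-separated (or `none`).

C, D, E

A → no match
B → no match — must start with 'c'
C → match
D → match
E → match
F → no match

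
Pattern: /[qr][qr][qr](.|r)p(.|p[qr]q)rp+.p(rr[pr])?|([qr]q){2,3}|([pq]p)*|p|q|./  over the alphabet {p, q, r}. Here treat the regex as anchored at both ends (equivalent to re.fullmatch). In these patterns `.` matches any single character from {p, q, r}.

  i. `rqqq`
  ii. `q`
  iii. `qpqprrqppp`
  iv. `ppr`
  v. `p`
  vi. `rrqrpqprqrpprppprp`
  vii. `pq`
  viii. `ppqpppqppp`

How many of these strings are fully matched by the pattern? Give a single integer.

i → match
ii → match
iii → no match
iv → no match
v → match
vi → no match
vii → no match
viii → match
Total matched: 4

4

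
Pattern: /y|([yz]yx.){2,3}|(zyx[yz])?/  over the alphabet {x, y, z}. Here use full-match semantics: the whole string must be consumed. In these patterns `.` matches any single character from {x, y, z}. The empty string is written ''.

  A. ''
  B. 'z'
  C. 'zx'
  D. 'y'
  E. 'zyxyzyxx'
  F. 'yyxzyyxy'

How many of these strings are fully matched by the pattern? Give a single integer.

A → match
B → no match
C → no match
D → match
E → match
F → match
Total matched: 4

4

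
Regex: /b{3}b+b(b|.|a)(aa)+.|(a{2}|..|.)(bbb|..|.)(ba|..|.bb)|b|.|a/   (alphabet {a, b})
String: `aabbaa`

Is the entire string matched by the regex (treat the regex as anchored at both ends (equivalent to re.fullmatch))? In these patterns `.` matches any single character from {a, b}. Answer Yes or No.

Yes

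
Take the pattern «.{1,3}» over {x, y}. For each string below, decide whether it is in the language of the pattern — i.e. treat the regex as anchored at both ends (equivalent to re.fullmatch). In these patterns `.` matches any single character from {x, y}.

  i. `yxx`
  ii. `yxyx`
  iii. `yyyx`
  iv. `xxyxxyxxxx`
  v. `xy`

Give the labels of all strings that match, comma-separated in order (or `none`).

i, v

i → match
ii → no match
iii → no match
iv → no match
v → match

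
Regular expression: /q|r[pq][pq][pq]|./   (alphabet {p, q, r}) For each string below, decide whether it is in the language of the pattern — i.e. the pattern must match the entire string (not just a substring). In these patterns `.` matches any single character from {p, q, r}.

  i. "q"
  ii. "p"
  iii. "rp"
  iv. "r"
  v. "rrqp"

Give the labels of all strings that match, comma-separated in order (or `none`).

i. "q" → match
ii. "p" → match
iii. "rp" → no match
iv. "r" → match
v. "rrqp" → no match

i, ii, iv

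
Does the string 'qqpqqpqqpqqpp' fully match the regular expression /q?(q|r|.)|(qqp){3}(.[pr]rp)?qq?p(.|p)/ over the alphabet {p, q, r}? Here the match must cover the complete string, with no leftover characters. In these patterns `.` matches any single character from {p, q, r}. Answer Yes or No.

Yes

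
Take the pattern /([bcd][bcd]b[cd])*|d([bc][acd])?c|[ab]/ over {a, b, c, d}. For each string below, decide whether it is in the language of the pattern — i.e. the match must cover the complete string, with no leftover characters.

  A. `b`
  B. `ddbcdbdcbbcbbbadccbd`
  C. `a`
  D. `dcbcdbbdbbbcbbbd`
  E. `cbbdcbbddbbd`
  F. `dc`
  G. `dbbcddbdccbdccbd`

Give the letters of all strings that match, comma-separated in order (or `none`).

A → match
B → no match
C → match
D → match
E → match
F → match
G → match

A, C, D, E, F, G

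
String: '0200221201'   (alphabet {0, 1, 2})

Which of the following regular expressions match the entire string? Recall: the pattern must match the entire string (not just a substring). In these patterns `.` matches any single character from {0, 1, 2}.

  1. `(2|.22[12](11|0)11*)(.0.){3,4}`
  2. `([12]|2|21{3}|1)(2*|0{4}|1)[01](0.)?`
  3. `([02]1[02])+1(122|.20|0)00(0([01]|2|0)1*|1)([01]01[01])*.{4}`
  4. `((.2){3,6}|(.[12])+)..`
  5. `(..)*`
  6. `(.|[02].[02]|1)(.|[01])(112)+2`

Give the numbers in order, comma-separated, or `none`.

5

1 → no match
2 → no match
3 → no match
4 → no match
5 → match
6 → no match — must end with '1122'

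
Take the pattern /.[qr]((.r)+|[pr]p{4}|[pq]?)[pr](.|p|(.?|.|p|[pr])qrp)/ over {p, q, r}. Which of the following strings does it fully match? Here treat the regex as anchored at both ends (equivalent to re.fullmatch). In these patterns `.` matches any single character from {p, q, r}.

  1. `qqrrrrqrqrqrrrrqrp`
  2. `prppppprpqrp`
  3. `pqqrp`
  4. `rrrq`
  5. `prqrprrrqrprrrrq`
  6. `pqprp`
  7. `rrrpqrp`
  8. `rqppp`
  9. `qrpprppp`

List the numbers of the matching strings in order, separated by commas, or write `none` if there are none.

1 → match
2. `prppppprpqrp` → match
3. `pqqrp` → match
4. `rrrq` → match
5 → match
6. `pqprp` → match
7. `rrrpqrp` → match
8. `rqppp` → match
9. `qrpprppp` → no match

1, 2, 3, 4, 5, 6, 7, 8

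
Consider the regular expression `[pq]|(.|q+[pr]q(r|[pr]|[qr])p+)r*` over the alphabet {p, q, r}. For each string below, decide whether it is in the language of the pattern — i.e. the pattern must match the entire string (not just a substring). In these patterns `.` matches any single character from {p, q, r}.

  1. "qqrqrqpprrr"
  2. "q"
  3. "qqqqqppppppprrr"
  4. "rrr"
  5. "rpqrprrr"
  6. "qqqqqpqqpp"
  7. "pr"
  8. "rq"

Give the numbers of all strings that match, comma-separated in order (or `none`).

2, 4, 6, 7

1. "qqrqrqpprrr" → no match
2. "q" → match
3 → no match
4. "rrr" → match
5. "rpqrprrr" → no match
6. "qqqqqpqqpp" → match
7. "pr" → match
8. "rq" → no match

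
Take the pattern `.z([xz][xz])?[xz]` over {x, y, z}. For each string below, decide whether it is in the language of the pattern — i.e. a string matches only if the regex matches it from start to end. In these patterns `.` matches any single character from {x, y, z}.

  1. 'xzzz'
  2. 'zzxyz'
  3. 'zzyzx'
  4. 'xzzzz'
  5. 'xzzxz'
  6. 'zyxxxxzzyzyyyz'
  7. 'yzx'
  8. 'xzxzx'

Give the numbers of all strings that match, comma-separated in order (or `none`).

1 → no match
2 → no match
3 → no match
4 → match
5 → match
6 → no match
7 → match
8 → match

4, 5, 7, 8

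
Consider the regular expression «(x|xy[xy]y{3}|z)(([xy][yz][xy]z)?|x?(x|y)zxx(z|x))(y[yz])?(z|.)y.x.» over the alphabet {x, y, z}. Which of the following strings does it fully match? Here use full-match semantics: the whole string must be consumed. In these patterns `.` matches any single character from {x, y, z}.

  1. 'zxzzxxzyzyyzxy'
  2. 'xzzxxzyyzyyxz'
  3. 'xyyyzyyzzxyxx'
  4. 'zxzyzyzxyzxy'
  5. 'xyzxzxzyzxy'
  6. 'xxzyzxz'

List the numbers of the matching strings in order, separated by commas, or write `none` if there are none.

4

1 → no match
2 → no match
3 → no match
4. 'zxzyzyzxyzxy' → match
5. 'xyzxzxzyzxy' → no match
6. 'xxzyzxz' → no match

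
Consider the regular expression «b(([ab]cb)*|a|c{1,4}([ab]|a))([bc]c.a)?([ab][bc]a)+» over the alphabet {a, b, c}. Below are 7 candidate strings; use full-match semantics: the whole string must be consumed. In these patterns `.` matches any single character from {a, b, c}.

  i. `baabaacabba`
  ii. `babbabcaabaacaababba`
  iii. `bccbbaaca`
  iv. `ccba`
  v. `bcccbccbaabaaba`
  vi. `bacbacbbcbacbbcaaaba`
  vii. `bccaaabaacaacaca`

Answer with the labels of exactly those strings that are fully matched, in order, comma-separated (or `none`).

i, ii, v, vi

i → match
ii → match
iii → no match
iv → no match — must start with `b`
v → match
vi → match
vii → no match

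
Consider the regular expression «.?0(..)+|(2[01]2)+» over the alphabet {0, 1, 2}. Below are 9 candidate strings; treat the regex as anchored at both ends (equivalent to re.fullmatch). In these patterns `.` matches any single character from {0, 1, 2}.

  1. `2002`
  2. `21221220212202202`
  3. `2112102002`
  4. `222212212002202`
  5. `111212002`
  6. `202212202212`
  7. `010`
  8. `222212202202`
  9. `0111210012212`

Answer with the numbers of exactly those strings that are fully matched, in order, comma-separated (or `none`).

1, 6, 7, 9

1 → match
2 → no match
3 → no match
4 → no match
5 → no match
6 → match
7 → match
8 → no match
9 → match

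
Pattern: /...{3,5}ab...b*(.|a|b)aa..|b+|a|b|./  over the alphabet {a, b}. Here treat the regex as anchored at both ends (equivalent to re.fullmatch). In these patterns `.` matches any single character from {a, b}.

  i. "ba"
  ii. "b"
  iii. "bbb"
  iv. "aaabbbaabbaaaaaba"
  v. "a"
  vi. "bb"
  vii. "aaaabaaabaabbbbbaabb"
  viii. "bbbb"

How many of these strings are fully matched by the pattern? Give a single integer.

7

i → no match
ii → match
iii → match
iv → match
v → match
vi → match
vii → match
viii → match
Total matched: 7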